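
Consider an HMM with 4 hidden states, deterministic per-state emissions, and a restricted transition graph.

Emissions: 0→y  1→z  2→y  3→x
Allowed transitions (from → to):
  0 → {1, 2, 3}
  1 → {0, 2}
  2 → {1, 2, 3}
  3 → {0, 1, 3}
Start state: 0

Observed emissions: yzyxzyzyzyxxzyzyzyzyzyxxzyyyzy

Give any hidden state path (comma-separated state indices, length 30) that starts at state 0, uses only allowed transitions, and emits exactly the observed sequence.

  pos 0: y in {0,2}, choose 0; start
  pos 1: z in {1}, choose 1; 0->1 ok
  pos 2: y in {0,2}, choose 0; 1->0 ok
  pos 3: x in {3}, choose 3; 0->3 ok
  pos 4: z in {1}, choose 1; 3->1 ok
  pos 5: y in {0,2}, choose 0; 1->0 ok
  pos 6: z in {1}, choose 1; 0->1 ok
  pos 7: y in {0,2}, choose 2; 1->2 ok
  pos 8: z in {1}, choose 1; 2->1 ok
  pos 9: y in {0,2}, choose 2; 1->2 ok
  pos 10: x in {3}, choose 3; 2->3 ok
  pos 11: x in {3}, choose 3; 3->3 ok
  pos 12: z in {1}, choose 1; 3->1 ok
  pos 13: y in {0,2}, choose 0; 1->0 ok
  pos 14: z in {1}, choose 1; 0->1 ok
  pos 15: y in {0,2}, choose 2; 1->2 ok
  pos 16: z in {1}, choose 1; 2->1 ok
  pos 17: y in {0,2}, choose 0; 1->0 ok
  pos 18: z in {1}, choose 1; 0->1 ok
  pos 19: y in {0,2}, choose 0; 1->0 ok
  pos 20: z in {1}, choose 1; 0->1 ok
  pos 21: y in {0,2}, choose 2; 1->2 ok
  pos 22: x in {3}, choose 3; 2->3 ok
  pos 23: x in {3}, choose 3; 3->3 ok
  pos 24: z in {1}, choose 1; 3->1 ok
  pos 25: y in {0,2}, choose 0; 1->0 ok
  pos 26: y in {0,2}, choose 2; 0->2 ok
  pos 27: y in {0,2}, choose 2; 2->2 ok
  pos 28: z in {1}, choose 1; 2->1 ok
  pos 29: y in {0,2}, choose 2; 1->2 ok

0,1,0,3,1,0,1,2,1,2,3,3,1,0,1,2,1,0,1,0,1,2,3,3,1,0,2,2,1,2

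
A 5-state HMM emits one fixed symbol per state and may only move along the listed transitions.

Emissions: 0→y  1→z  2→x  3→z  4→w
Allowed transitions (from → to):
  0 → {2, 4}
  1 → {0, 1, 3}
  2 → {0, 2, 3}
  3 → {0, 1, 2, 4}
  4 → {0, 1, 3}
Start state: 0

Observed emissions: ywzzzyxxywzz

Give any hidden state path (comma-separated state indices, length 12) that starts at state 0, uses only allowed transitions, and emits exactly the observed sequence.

0,4,3,1,3,0,2,2,0,4,1,1

  pos 0: y in {0}, choose 0; start
  pos 1: w in {4}, choose 4; 0->4 ok
  pos 2: z in {1,3}, choose 3; 4->3 ok
  pos 3: z in {1,3}, choose 1; 3->1 ok
  pos 4: z in {1,3}, choose 3; 1->3 ok
  pos 5: y in {0}, choose 0; 3->0 ok
  pos 6: x in {2}, choose 2; 0->2 ok
  pos 7: x in {2}, choose 2; 2->2 ok
  pos 8: y in {0}, choose 0; 2->0 ok
  pos 9: w in {4}, choose 4; 0->4 ok
  pos 10: z in {1,3}, choose 1; 4->1 ok
  pos 11: z in {1,3}, choose 1; 1->1 ok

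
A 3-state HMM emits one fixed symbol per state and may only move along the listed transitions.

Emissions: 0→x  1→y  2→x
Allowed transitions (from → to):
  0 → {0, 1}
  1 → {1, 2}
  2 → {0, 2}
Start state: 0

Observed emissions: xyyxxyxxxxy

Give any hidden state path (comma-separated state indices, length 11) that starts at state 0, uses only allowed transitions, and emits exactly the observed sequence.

  pos 0: x in {0,2}, choose 0; start
  pos 1: y in {1}, choose 1; 0->1 ok
  pos 2: y in {1}, choose 1; 1->1 ok
  pos 3: x in {0,2}, choose 2; 1->2 ok
  pos 4: x in {0,2}, choose 0; 2->0 ok
  pos 5: y in {1}, choose 1; 0->1 ok
  pos 6: x in {0,2}, choose 2; 1->2 ok
  pos 7: x in {0,2}, choose 2; 2->2 ok
  pos 8: x in {0,2}, choose 2; 2->2 ok
  pos 9: x in {0,2}, choose 0; 2->0 ok
  pos 10: y in {1}, choose 1; 0->1 ok

0,1,1,2,0,1,2,2,2,0,1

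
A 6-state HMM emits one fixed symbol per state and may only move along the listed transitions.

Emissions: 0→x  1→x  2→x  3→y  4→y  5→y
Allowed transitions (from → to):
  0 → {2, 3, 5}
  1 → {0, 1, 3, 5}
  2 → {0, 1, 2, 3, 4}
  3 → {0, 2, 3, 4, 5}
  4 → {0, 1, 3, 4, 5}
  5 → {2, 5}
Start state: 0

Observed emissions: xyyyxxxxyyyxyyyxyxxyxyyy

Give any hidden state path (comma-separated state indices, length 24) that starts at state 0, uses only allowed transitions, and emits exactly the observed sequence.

  [0] x  {0,1,2}  => 0  start
  [1] y  {3,4,5}  => 3  0->3 ok
  [2] y  {3,4,5}  => 5  3->5 ok
  [3] y  {3,4,5}  => 5  5->5 ok
  [4] x  {0,1,2}  => 2  5->2 ok
  [5] x  {0,1,2}  => 1  2->1 ok
  [6] x  {0,1,2}  => 1  1->1 ok
  [7] x  {0,1,2}  => 1  1->1 ok
  [8] y  {3,4,5}  => 5  1->5 ok
  [9] y  {3,4,5}  => 5  5->5 ok
  [10] y  {3,4,5}  => 5  5->5 ok
  [11] x  {0,1,2}  => 2  5->2 ok
  [12] y  {3,4,5}  => 3  2->3 ok
  [13] y  {3,4,5}  => 4  3->4 ok
  [14] y  {3,4,5}  => 4  4->4 ok
  [15] x  {0,1,2}  => 1  4->1 ok
  [16] y  {3,4,5}  => 5  1->5 ok
  [17] x  {0,1,2}  => 2  5->2 ok
  [18] x  {0,1,2}  => 2  2->2 ok
  [19] y  {3,4,5}  => 4  2->4 ok
  [20] x  {0,1,2}  => 0  4->0 ok
  [21] y  {3,4,5}  => 3  0->3 ok
  [22] y  {3,4,5}  => 5  3->5 ok
  [23] y  {3,4,5}  => 5  5->5 ok

0,3,5,5,2,1,1,1,5,5,5,2,3,4,4,1,5,2,2,4,0,3,5,5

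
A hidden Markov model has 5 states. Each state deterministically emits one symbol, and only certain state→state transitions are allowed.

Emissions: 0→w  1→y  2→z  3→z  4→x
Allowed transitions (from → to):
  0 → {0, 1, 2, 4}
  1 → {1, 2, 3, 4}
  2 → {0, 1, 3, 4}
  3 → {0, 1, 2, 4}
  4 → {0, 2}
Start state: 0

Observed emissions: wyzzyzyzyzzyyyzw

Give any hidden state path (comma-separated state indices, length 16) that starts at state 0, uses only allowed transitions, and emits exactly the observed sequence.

  0: obs=w cand={0} pick 0 [start]
  1: obs=y cand={1} pick 1 [0->1 ok]
  2: obs=z cand={2,3} pick 2 [1->2 ok]
  3: obs=z cand={2,3} pick 3 [2->3 ok]
  4: obs=y cand={1} pick 1 [3->1 ok]
  5: obs=z cand={2,3} pick 2 [1->2 ok]
  6: obs=y cand={1} pick 1 [2->1 ok]
  7: obs=z cand={2,3} pick 3 [1->3 ok]
  8: obs=y cand={1} pick 1 [3->1 ok]
  9: obs=z cand={2,3} pick 3 [1->3 ok]
  10: obs=z cand={2,3} pick 2 [3->2 ok]
  11: obs=y cand={1} pick 1 [2->1 ok]
  12: obs=y cand={1} pick 1 [1->1 ok]
  13: obs=y cand={1} pick 1 [1->1 ok]
  14: obs=z cand={2,3} pick 3 [1->3 ok]
  15: obs=w cand={0} pick 0 [3->0 ok]

0,1,2,3,1,2,1,3,1,3,2,1,1,1,3,0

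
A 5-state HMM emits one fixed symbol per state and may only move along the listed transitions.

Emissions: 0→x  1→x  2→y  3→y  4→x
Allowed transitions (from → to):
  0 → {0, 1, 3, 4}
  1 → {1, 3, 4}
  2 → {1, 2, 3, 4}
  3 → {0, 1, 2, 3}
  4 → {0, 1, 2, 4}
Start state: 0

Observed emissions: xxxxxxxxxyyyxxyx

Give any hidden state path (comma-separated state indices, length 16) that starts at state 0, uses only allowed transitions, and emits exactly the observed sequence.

0,4,1,4,4,0,4,4,0,3,2,3,1,1,3,1

  0: obs=x cand={0,1,4} pick 0 [start]
  1: obs=x cand={0,1,4} pick 4 [0->4 ok]
  2: obs=x cand={0,1,4} pick 1 [4->1 ok]
  3: obs=x cand={0,1,4} pick 4 [1->4 ok]
  4: obs=x cand={0,1,4} pick 4 [4->4 ok]
  5: obs=x cand={0,1,4} pick 0 [4->0 ok]
  6: obs=x cand={0,1,4} pick 4 [0->4 ok]
  7: obs=x cand={0,1,4} pick 4 [4->4 ok]
  8: obs=x cand={0,1,4} pick 0 [4->0 ok]
  9: obs=y cand={2,3} pick 3 [0->3 ok]
  10: obs=y cand={2,3} pick 2 [3->2 ok]
  11: obs=y cand={2,3} pick 3 [2->3 ok]
  12: obs=x cand={0,1,4} pick 1 [3->1 ok]
  13: obs=x cand={0,1,4} pick 1 [1->1 ok]
  14: obs=y cand={2,3} pick 3 [1->3 ok]
  15: obs=x cand={0,1,4} pick 1 [3->1 ok]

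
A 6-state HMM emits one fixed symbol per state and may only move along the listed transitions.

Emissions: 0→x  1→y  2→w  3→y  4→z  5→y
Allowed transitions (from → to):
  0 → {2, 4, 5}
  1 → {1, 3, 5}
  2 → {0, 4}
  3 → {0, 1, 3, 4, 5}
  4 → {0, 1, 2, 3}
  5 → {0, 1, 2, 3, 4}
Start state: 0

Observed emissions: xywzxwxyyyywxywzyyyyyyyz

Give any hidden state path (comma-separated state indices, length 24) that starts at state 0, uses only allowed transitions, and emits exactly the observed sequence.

0,5,2,4,0,2,0,5,1,3,5,2,0,5,2,4,3,5,3,3,3,5,3,4

  t0 'x' -> {0}, take 0 (start)
  t1 'y' -> {1,3,5}, take 5 (0->5 ok)
  t2 'w' -> {2}, take 2 (5->2 ok)
  t3 'z' -> {4}, take 4 (2->4 ok)
  t4 'x' -> {0}, take 0 (4->0 ok)
  t5 'w' -> {2}, take 2 (0->2 ok)
  t6 'x' -> {0}, take 0 (2->0 ok)
  t7 'y' -> {1,3,5}, take 5 (0->5 ok)
  t8 'y' -> {1,3,5}, take 1 (5->1 ok)
  t9 'y' -> {1,3,5}, take 3 (1->3 ok)
  t10 'y' -> {1,3,5}, take 5 (3->5 ok)
  t11 'w' -> {2}, take 2 (5->2 ok)
  t12 'x' -> {0}, take 0 (2->0 ok)
  t13 'y' -> {1,3,5}, take 5 (0->5 ok)
  t14 'w' -> {2}, take 2 (5->2 ok)
  t15 'z' -> {4}, take 4 (2->4 ok)
  t16 'y' -> {1,3,5}, take 3 (4->3 ok)
  t17 'y' -> {1,3,5}, take 5 (3->5 ok)
  t18 'y' -> {1,3,5}, take 3 (5->3 ok)
  t19 'y' -> {1,3,5}, take 3 (3->3 ok)
  t20 'y' -> {1,3,5}, take 3 (3->3 ok)
  t21 'y' -> {1,3,5}, take 5 (3->5 ok)
  t22 'y' -> {1,3,5}, take 3 (5->3 ok)
  t23 'z' -> {4}, take 4 (3->4 ok)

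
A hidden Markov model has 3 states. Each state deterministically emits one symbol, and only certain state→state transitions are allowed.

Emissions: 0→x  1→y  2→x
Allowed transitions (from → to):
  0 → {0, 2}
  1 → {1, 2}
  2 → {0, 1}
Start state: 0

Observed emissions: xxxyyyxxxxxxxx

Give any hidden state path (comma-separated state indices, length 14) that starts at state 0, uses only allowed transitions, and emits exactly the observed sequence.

0,0,2,1,1,1,2,0,2,0,2,0,2,0

  pos 0: x in {0,2}, choose 0; start
  pos 1: x in {0,2}, choose 0; 0->0 ok
  pos 2: x in {0,2}, choose 2; 0->2 ok
  pos 3: y in {1}, choose 1; 2->1 ok
  pos 4: y in {1}, choose 1; 1->1 ok
  pos 5: y in {1}, choose 1; 1->1 ok
  pos 6: x in {0,2}, choose 2; 1->2 ok
  pos 7: x in {0,2}, choose 0; 2->0 ok
  pos 8: x in {0,2}, choose 2; 0->2 ok
  pos 9: x in {0,2}, choose 0; 2->0 ok
  pos 10: x in {0,2}, choose 2; 0->2 ok
  pos 11: x in {0,2}, choose 0; 2->0 ok
  pos 12: x in {0,2}, choose 2; 0->2 ok
  pos 13: x in {0,2}, choose 0; 2->0 ok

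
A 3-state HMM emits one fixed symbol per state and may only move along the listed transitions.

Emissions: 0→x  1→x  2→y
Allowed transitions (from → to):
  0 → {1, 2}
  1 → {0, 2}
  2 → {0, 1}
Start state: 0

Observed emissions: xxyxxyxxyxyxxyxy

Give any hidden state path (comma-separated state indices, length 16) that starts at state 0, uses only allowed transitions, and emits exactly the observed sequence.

  0: obs=x cand={0,1} pick 0 [start]
  1: obs=x cand={0,1} pick 1 [0->1 ok]
  2: obs=y cand={2} pick 2 [1->2 ok]
  3: obs=x cand={0,1} pick 1 [2->1 ok]
  4: obs=x cand={0,1} pick 0 [1->0 ok]
  5: obs=y cand={2} pick 2 [0->2 ok]
  6: obs=x cand={0,1} pick 0 [2->0 ok]
  7: obs=x cand={0,1} pick 1 [0->1 ok]
  8: obs=y cand={2} pick 2 [1->2 ok]
  9: obs=x cand={0,1} pick 1 [2->1 ok]
  10: obs=y cand={2} pick 2 [1->2 ok]
  11: obs=x cand={0,1} pick 0 [2->0 ok]
  12: obs=x cand={0,1} pick 1 [0->1 ok]
  13: obs=y cand={2} pick 2 [1->2 ok]
  14: obs=x cand={0,1} pick 0 [2->0 ok]
  15: obs=y cand={2} pick 2 [0->2 ok]

0,1,2,1,0,2,0,1,2,1,2,0,1,2,0,2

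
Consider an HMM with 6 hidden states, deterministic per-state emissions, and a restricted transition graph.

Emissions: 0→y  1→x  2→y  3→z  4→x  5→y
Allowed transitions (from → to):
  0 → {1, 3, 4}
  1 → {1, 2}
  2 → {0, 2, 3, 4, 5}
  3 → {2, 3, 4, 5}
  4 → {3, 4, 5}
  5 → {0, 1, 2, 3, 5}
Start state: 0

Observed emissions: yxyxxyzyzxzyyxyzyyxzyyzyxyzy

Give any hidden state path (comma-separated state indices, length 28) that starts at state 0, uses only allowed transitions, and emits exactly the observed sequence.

  t0 'y' -> {0,2,5}, take 0 (start)
  t1 'x' -> {1,4}, take 1 (0->1 ok)
  t2 'y' -> {0,2,5}, take 2 (1->2 ok)
  t3 'x' -> {1,4}, take 4 (2->4 ok)
  t4 'x' -> {1,4}, take 4 (4->4 ok)
  t5 'y' -> {0,2,5}, take 5 (4->5 ok)
  t6 'z' -> {3}, take 3 (5->3 ok)
  t7 'y' -> {0,2,5}, take 5 (3->5 ok)
  t8 'z' -> {3}, take 3 (5->3 ok)
  t9 'x' -> {1,4}, take 4 (3->4 ok)
  t10 'z' -> {3}, take 3 (4->3 ok)
  t11 'y' -> {0,2,5}, take 5 (3->5 ok)
  t12 'y' -> {0,2,5}, take 0 (5->0 ok)
  t13 'x' -> {1,4}, take 1 (0->1 ok)
  t14 'y' -> {0,2,5}, take 2 (1->2 ok)
  t15 'z' -> {3}, take 3 (2->3 ok)
  t16 'y' -> {0,2,5}, take 5 (3->5 ok)
  t17 'y' -> {0,2,5}, take 2 (5->2 ok)
  t18 'x' -> {1,4}, take 4 (2->4 ok)
  t19 'z' -> {3}, take 3 (4->3 ok)
  t20 'y' -> {0,2,5}, take 5 (3->5 ok)
  t21 'y' -> {0,2,5}, take 2 (5->2 ok)
  t22 'z' -> {3}, take 3 (2->3 ok)
  t23 'y' -> {0,2,5}, take 5 (3->5 ok)
  t24 'x' -> {1,4}, take 1 (5->1 ok)
  t25 'y' -> {0,2,5}, take 2 (1->2 ok)
  t26 'z' -> {3}, take 3 (2->3 ok)
  t27 'y' -> {0,2,5}, take 5 (3->5 ok)

0,1,2,4,4,5,3,5,3,4,3,5,0,1,2,3,5,2,4,3,5,2,3,5,1,2,3,5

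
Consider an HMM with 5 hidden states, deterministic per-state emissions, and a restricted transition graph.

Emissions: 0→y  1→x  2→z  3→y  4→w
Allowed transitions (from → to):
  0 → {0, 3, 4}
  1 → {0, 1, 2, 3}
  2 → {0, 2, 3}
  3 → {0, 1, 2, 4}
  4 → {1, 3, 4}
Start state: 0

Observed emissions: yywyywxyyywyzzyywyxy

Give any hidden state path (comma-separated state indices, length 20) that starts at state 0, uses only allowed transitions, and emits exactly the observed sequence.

  [0] y  {0,3}  => 0  start
  [1] y  {0,3}  => 0  0->0 ok
  [2] w  {4}  => 4  0->4 ok
  [3] y  {0,3}  => 3  4->3 ok
  [4] y  {0,3}  => 0  3->0 ok
  [5] w  {4}  => 4  0->4 ok
  [6] x  {1}  => 1  4->1 ok
  [7] y  {0,3}  => 0  1->0 ok
  [8] y  {0,3}  => 0  0->0 ok
  [9] y  {0,3}  => 3  0->3 ok
  [10] w  {4}  => 4  3->4 ok
  [11] y  {0,3}  => 3  4->3 ok
  [12] z  {2}  => 2  3->2 ok
  [13] z  {2}  => 2  2->2 ok
  [14] y  {0,3}  => 3  2->3 ok
  [15] y  {0,3}  => 0  3->0 ok
  [16] w  {4}  => 4  0->4 ok
  [17] y  {0,3}  => 3  4->3 ok
  [18] x  {1}  => 1  3->1 ok
  [19] y  {0,3}  => 3  1->3 ok

0,0,4,3,0,4,1,0,0,3,4,3,2,2,3,0,4,3,1,3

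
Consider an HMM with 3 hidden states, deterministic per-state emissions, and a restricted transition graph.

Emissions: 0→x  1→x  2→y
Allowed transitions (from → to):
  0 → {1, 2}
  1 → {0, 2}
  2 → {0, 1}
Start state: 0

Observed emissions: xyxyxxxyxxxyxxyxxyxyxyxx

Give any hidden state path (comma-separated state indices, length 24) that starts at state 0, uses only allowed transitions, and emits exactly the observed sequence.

0,2,1,2,1,0,1,2,0,1,0,2,0,1,2,0,1,2,0,2,1,2,1,0

  0: obs=x cand={0,1} pick 0 [start]
  1: obs=y cand={2} pick 2 [0->2 ok]
  2: obs=x cand={0,1} pick 1 [2->1 ok]
  3: obs=y cand={2} pick 2 [1->2 ok]
  4: obs=x cand={0,1} pick 1 [2->1 ok]
  5: obs=x cand={0,1} pick 0 [1->0 ok]
  6: obs=x cand={0,1} pick 1 [0->1 ok]
  7: obs=y cand={2} pick 2 [1->2 ok]
  8: obs=x cand={0,1} pick 0 [2->0 ok]
  9: obs=x cand={0,1} pick 1 [0->1 ok]
  10: obs=x cand={0,1} pick 0 [1->0 ok]
  11: obs=y cand={2} pick 2 [0->2 ok]
  12: obs=x cand={0,1} pick 0 [2->0 ok]
  13: obs=x cand={0,1} pick 1 [0->1 ok]
  14: obs=y cand={2} pick 2 [1->2 ok]
  15: obs=x cand={0,1} pick 0 [2->0 ok]
  16: obs=x cand={0,1} pick 1 [0->1 ok]
  17: obs=y cand={2} pick 2 [1->2 ok]
  18: obs=x cand={0,1} pick 0 [2->0 ok]
  19: obs=y cand={2} pick 2 [0->2 ok]
  20: obs=x cand={0,1} pick 1 [2->1 ok]
  21: obs=y cand={2} pick 2 [1->2 ok]
  22: obs=x cand={0,1} pick 1 [2->1 ok]
  23: obs=x cand={0,1} pick 0 [1->0 ok]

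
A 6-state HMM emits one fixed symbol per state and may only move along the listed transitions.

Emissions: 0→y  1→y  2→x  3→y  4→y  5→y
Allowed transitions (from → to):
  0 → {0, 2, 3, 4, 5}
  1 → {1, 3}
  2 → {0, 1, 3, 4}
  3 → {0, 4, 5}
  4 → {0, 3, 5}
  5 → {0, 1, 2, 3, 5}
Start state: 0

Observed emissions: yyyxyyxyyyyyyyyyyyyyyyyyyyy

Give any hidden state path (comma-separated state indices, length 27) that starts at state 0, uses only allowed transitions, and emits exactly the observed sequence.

  t0 'y' -> {0,1,3,4,5}, take 0 (start)
  t1 'y' -> {0,1,3,4,5}, take 5 (0->5 ok)
  t2 'y' -> {0,1,3,4,5}, take 5 (5->5 ok)
  t3 'x' -> {2}, take 2 (5->2 ok)
  t4 'y' -> {0,1,3,4,5}, take 3 (2->3 ok)
  t5 'y' -> {0,1,3,4,5}, take 5 (3->5 ok)
  t6 'x' -> {2}, take 2 (5->2 ok)
  t7 'y' -> {0,1,3,4,5}, take 4 (2->4 ok)
  t8 'y' -> {0,1,3,4,5}, take 5 (4->5 ok)
  t9 'y' -> {0,1,3,4,5}, take 0 (5->0 ok)
  t10 'y' -> {0,1,3,4,5}, take 4 (0->4 ok)
  t11 'y' -> {0,1,3,4,5}, take 0 (4->0 ok)
  t12 'y' -> {0,1,3,4,5}, take 3 (0->3 ok)
  t13 'y' -> {0,1,3,4,5}, take 5 (3->5 ok)
  t14 'y' -> {0,1,3,4,5}, take 1 (5->1 ok)
  t15 'y' -> {0,1,3,4,5}, take 3 (1->3 ok)
  t16 'y' -> {0,1,3,4,5}, take 0 (3->0 ok)
  t17 'y' -> {0,1,3,4,5}, take 4 (0->4 ok)
  t18 'y' -> {0,1,3,4,5}, take 3 (4->3 ok)
  t19 'y' -> {0,1,3,4,5}, take 4 (3->4 ok)
  t20 'y' -> {0,1,3,4,5}, take 3 (4->3 ok)
  t21 'y' -> {0,1,3,4,5}, take 0 (3->0 ok)
  t22 'y' -> {0,1,3,4,5}, take 5 (0->5 ok)
  t23 'y' -> {0,1,3,4,5}, take 1 (5->1 ok)
  t24 'y' -> {0,1,3,4,5}, take 3 (1->3 ok)
  t25 'y' -> {0,1,3,4,5}, take 0 (3->0 ok)
  t26 'y' -> {0,1,3,4,5}, take 5 (0->5 ok)

0,5,5,2,3,5,2,4,5,0,4,0,3,5,1,3,0,4,3,4,3,0,5,1,3,0,5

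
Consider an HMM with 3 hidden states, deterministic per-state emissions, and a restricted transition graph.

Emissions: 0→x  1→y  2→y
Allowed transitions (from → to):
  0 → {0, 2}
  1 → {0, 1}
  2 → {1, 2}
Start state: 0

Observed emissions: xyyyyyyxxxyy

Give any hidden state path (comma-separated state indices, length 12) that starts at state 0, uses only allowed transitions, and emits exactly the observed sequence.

  [0] x  {0}  => 0  start
  [1] y  {1,2}  => 2  0->2 ok
  [2] y  {1,2}  => 2  2->2 ok
  [3] y  {1,2}  => 2  2->2 ok
  [4] y  {1,2}  => 1  2->1 ok
  [5] y  {1,2}  => 1  1->1 ok
  [6] y  {1,2}  => 1  1->1 ok
  [7] x  {0}  => 0  1->0 ok
  [8] x  {0}  => 0  0->0 ok
  [9] x  {0}  => 0  0->0 ok
  [10] y  {1,2}  => 2  0->2 ok
  [11] y  {1,2}  => 1  2->1 ok

0,2,2,2,1,1,1,0,0,0,2,1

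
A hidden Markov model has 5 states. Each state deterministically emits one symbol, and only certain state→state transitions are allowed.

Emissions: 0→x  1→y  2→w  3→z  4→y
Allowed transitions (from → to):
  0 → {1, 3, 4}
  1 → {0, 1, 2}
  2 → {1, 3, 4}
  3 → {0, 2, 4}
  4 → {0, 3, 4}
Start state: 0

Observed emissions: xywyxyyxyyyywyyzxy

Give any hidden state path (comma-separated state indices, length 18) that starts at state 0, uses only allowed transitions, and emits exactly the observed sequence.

0,1,2,1,0,1,1,0,1,1,1,1,2,4,4,3,0,4

  [0] x  {0}  => 0  start
  [1] y  {1,4}  => 1  0->1 ok
  [2] w  {2}  => 2  1->2 ok
  [3] y  {1,4}  => 1  2->1 ok
  [4] x  {0}  => 0  1->0 ok
  [5] y  {1,4}  => 1  0->1 ok
  [6] y  {1,4}  => 1  1->1 ok
  [7] x  {0}  => 0  1->0 ok
  [8] y  {1,4}  => 1  0->1 ok
  [9] y  {1,4}  => 1  1->1 ok
  [10] y  {1,4}  => 1  1->1 ok
  [11] y  {1,4}  => 1  1->1 ok
  [12] w  {2}  => 2  1->2 ok
  [13] y  {1,4}  => 4  2->4 ok
  [14] y  {1,4}  => 4  4->4 ok
  [15] z  {3}  => 3  4->3 ok
  [16] x  {0}  => 0  3->0 ok
  [17] y  {1,4}  => 4  0->4 ok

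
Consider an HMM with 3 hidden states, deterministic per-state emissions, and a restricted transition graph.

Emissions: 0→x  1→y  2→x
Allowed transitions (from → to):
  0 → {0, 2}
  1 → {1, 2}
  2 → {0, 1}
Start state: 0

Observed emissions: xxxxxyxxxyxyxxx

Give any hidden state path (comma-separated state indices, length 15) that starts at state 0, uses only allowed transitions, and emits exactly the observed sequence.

  0: obs=x cand={0,2} pick 0 [start]
  1: obs=x cand={0,2} pick 0 [0->0 ok]
  2: obs=x cand={0,2} pick 2 [0->2 ok]
  3: obs=x cand={0,2} pick 0 [2->0 ok]
  4: obs=x cand={0,2} pick 2 [0->2 ok]
  5: obs=y cand={1} pick 1 [2->1 ok]
  6: obs=x cand={0,2} pick 2 [1->2 ok]
  7: obs=x cand={0,2} pick 0 [2->0 ok]
  8: obs=x cand={0,2} pick 2 [0->2 ok]
  9: obs=y cand={1} pick 1 [2->1 ok]
  10: obs=x cand={0,2} pick 2 [1->2 ok]
  11: obs=y cand={1} pick 1 [2->1 ok]
  12: obs=x cand={0,2} pick 2 [1->2 ok]
  13: obs=x cand={0,2} pick 0 [2->0 ok]
  14: obs=x cand={0,2} pick 0 [0->0 ok]

0,0,2,0,2,1,2,0,2,1,2,1,2,0,0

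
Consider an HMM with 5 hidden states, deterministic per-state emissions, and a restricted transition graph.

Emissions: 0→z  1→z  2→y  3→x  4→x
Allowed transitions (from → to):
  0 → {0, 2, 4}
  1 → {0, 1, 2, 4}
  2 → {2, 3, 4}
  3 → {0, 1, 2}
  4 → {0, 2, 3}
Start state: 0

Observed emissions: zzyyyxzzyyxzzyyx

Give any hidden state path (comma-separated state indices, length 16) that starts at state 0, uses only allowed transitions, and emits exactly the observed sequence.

0,0,2,2,2,3,1,1,2,2,3,1,1,2,2,4

  pos 0: z in {0,1}, choose 0; start
  pos 1: z in {0,1}, choose 0; 0->0 ok
  pos 2: y in {2}, choose 2; 0->2 ok
  pos 3: y in {2}, choose 2; 2->2 ok
  pos 4: y in {2}, choose 2; 2->2 ok
  pos 5: x in {3,4}, choose 3; 2->3 ok
  pos 6: z in {0,1}, choose 1; 3->1 ok
  pos 7: z in {0,1}, choose 1; 1->1 ok
  pos 8: y in {2}, choose 2; 1->2 ok
  pos 9: y in {2}, choose 2; 2->2 ok
  pos 10: x in {3,4}, choose 3; 2->3 ok
  pos 11: z in {0,1}, choose 1; 3->1 ok
  pos 12: z in {0,1}, choose 1; 1->1 ok
  pos 13: y in {2}, choose 2; 1->2 ok
  pos 14: y in {2}, choose 2; 2->2 ok
  pos 15: x in {3,4}, choose 4; 2->4 ok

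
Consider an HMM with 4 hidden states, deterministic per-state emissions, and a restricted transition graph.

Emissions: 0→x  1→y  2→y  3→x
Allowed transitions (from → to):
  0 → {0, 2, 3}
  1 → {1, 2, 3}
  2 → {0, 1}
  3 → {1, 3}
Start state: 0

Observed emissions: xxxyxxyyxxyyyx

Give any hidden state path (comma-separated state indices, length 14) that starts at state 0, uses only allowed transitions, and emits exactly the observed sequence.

  pos 0: x in {0,3}, choose 0; start
  pos 1: x in {0,3}, choose 3; 0->3 ok
  pos 2: x in {0,3}, choose 3; 3->3 ok
  pos 3: y in {1,2}, choose 1; 3->1 ok
  pos 4: x in {0,3}, choose 3; 1->3 ok
  pos 5: x in {0,3}, choose 3; 3->3 ok
  pos 6: y in {1,2}, choose 1; 3->1 ok
  pos 7: y in {1,2}, choose 1; 1->1 ok
  pos 8: x in {0,3}, choose 3; 1->3 ok
  pos 9: x in {0,3}, choose 3; 3->3 ok
  pos 10: y in {1,2}, choose 1; 3->1 ok
  pos 11: y in {1,2}, choose 1; 1->1 ok
  pos 12: y in {1,2}, choose 1; 1->1 ok
  pos 13: x in {0,3}, choose 3; 1->3 ok

0,3,3,1,3,3,1,1,3,3,1,1,1,3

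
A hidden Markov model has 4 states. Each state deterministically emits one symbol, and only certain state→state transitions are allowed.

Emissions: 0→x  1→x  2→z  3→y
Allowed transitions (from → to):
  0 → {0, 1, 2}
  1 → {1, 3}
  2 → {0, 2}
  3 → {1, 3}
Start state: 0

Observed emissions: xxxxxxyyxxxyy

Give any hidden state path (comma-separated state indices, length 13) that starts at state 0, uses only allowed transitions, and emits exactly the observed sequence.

0,0,0,0,0,1,3,3,1,1,1,3,3

  t0 'x' -> {0,1}, take 0 (start)
  t1 'x' -> {0,1}, take 0 (0->0 ok)
  t2 'x' -> {0,1}, take 0 (0->0 ok)
  t3 'x' -> {0,1}, take 0 (0->0 ok)
  t4 'x' -> {0,1}, take 0 (0->0 ok)
  t5 'x' -> {0,1}, take 1 (0->1 ok)
  t6 'y' -> {3}, take 3 (1->3 ok)
  t7 'y' -> {3}, take 3 (3->3 ok)
  t8 'x' -> {0,1}, take 1 (3->1 ok)
  t9 'x' -> {0,1}, take 1 (1->1 ok)
  t10 'x' -> {0,1}, take 1 (1->1 ok)
  t11 'y' -> {3}, take 3 (1->3 ok)
  t12 'y' -> {3}, take 3 (3->3 ok)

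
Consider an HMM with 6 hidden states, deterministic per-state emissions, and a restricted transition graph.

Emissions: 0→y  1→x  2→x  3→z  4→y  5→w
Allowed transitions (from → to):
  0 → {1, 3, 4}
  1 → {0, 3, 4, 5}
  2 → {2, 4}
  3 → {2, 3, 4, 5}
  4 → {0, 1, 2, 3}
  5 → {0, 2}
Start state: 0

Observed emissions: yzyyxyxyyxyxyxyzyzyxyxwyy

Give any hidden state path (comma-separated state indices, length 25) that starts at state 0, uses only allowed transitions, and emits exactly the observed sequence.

  0: obs=y cand={0,4} pick 0 [start]
  1: obs=z cand={3} pick 3 [0->3 ok]
  2: obs=y cand={0,4} pick 4 [3->4 ok]
  3: obs=y cand={0,4} pick 0 [4->0 ok]
  4: obs=x cand={1,2} pick 1 [0->1 ok]
  5: obs=y cand={0,4} pick 4 [1->4 ok]
  6: obs=x cand={1,2} pick 1 [4->1 ok]
  7: obs=y cand={0,4} pick 0 [1->0 ok]
  8: obs=y cand={0,4} pick 4 [0->4 ok]
  9: obs=x cand={1,2} pick 1 [4->1 ok]
  10: obs=y cand={0,4} pick 0 [1->0 ok]
  11: obs=x cand={1,2} pick 1 [0->1 ok]
  12: obs=y cand={0,4} pick 0 [1->0 ok]
  13: obs=x cand={1,2} pick 1 [0->1 ok]
  14: obs=y cand={0,4} pick 4 [1->4 ok]
  15: obs=z cand={3} pick 3 [4->3 ok]
  16: obs=y cand={0,4} pick 4 [3->4 ok]
  17: obs=z cand={3} pick 3 [4->3 ok]
  18: obs=y cand={0,4} pick 4 [3->4 ok]
  19: obs=x cand={1,2} pick 1 [4->1 ok]
  20: obs=y cand={0,4} pick 0 [1->0 ok]
  21: obs=x cand={1,2} pick 1 [0->1 ok]
  22: obs=w cand={5} pick 5 [1->5 ok]
  23: obs=y cand={0,4} pick 0 [5->0 ok]
  24: obs=y cand={0,4} pick 4 [0->4 ok]

0,3,4,0,1,4,1,0,4,1,0,1,0,1,4,3,4,3,4,1,0,1,5,0,4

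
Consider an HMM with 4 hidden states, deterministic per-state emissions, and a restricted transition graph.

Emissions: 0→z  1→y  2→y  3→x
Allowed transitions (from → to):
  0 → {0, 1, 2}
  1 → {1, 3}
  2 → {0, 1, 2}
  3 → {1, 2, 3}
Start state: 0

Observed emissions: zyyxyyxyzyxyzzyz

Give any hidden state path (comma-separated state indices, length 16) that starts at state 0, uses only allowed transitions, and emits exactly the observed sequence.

0,2,1,3,1,1,3,2,0,1,3,2,0,0,2,0

  [0] z  {0}  => 0  start
  [1] y  {1,2}  => 2  0->2 ok
  [2] y  {1,2}  => 1  2->1 ok
  [3] x  {3}  => 3  1->3 ok
  [4] y  {1,2}  => 1  3->1 ok
  [5] y  {1,2}  => 1  1->1 ok
  [6] x  {3}  => 3  1->3 ok
  [7] y  {1,2}  => 2  3->2 ok
  [8] z  {0}  => 0  2->0 ok
  [9] y  {1,2}  => 1  0->1 ok
  [10] x  {3}  => 3  1->3 ok
  [11] y  {1,2}  => 2  3->2 ok
  [12] z  {0}  => 0  2->0 ok
  [13] z  {0}  => 0  0->0 ok
  [14] y  {1,2}  => 2  0->2 ok
  [15] z  {0}  => 0  2->0 ok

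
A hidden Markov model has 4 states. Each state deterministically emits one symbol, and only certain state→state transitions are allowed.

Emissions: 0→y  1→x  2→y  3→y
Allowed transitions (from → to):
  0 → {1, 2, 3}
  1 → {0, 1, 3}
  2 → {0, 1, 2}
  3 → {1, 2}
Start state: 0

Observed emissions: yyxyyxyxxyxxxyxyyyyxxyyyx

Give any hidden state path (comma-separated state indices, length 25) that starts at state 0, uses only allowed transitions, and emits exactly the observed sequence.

  t0 'y' -> {0,2,3}, take 0 (start)
  t1 'y' -> {0,2,3}, take 2 (0->2 ok)
  t2 'x' -> {1}, take 1 (2->1 ok)
  t3 'y' -> {0,2,3}, take 0 (1->0 ok)
  t4 'y' -> {0,2,3}, take 3 (0->3 ok)
  t5 'x' -> {1}, take 1 (3->1 ok)
  t6 'y' -> {0,2,3}, take 3 (1->3 ok)
  t7 'x' -> {1}, take 1 (3->1 ok)
  t8 'x' -> {1}, take 1 (1->1 ok)
  t9 'y' -> {0,2,3}, take 3 (1->3 ok)
  t10 'x' -> {1}, take 1 (3->1 ok)
  t11 'x' -> {1}, take 1 (1->1 ok)
  t12 'x' -> {1}, take 1 (1->1 ok)
  t13 'y' -> {0,2,3}, take 3 (1->3 ok)
  t14 'x' -> {1}, take 1 (3->1 ok)
  t15 'y' -> {0,2,3}, take 0 (1->0 ok)
  t16 'y' -> {0,2,3}, take 3 (0->3 ok)
  t17 'y' -> {0,2,3}, take 2 (3->2 ok)
  t18 'y' -> {0,2,3}, take 0 (2->0 ok)
  t19 'x' -> {1}, take 1 (0->1 ok)
  t20 'x' -> {1}, take 1 (1->1 ok)
  t21 'y' -> {0,2,3}, take 3 (1->3 ok)
  t22 'y' -> {0,2,3}, take 2 (3->2 ok)
  t23 'y' -> {0,2,3}, take 0 (2->0 ok)
  t24 'x' -> {1}, take 1 (0->1 ok)

0,2,1,0,3,1,3,1,1,3,1,1,1,3,1,0,3,2,0,1,1,3,2,0,1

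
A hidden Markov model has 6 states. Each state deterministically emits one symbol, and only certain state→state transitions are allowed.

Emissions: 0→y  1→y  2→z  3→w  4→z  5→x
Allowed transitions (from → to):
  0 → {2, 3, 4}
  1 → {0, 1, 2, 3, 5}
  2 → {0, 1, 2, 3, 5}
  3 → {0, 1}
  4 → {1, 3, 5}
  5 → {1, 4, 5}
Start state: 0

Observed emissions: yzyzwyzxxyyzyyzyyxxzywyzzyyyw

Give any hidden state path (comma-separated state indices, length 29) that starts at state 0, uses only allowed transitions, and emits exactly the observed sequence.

0,2,1,2,3,0,2,5,5,1,1,2,1,1,2,1,1,5,5,4,1,3,1,2,2,1,1,0,3

  0: obs=y cand={0,1} pick 0 [start]
  1: obs=z cand={2,4} pick 2 [0->2 ok]
  2: obs=y cand={0,1} pick 1 [2->1 ok]
  3: obs=z cand={2,4} pick 2 [1->2 ok]
  4: obs=w cand={3} pick 3 [2->3 ok]
  5: obs=y cand={0,1} pick 0 [3->0 ok]
  6: obs=z cand={2,4} pick 2 [0->2 ok]
  7: obs=x cand={5} pick 5 [2->5 ok]
  8: obs=x cand={5} pick 5 [5->5 ok]
  9: obs=y cand={0,1} pick 1 [5->1 ok]
  10: obs=y cand={0,1} pick 1 [1->1 ok]
  11: obs=z cand={2,4} pick 2 [1->2 ok]
  12: obs=y cand={0,1} pick 1 [2->1 ok]
  13: obs=y cand={0,1} pick 1 [1->1 ok]
  14: obs=z cand={2,4} pick 2 [1->2 ok]
  15: obs=y cand={0,1} pick 1 [2->1 ok]
  16: obs=y cand={0,1} pick 1 [1->1 ok]
  17: obs=x cand={5} pick 5 [1->5 ok]
  18: obs=x cand={5} pick 5 [5->5 ok]
  19: obs=z cand={2,4} pick 4 [5->4 ok]
  20: obs=y cand={0,1} pick 1 [4->1 ok]
  21: obs=w cand={3} pick 3 [1->3 ok]
  22: obs=y cand={0,1} pick 1 [3->1 ok]
  23: obs=z cand={2,4} pick 2 [1->2 ok]
  24: obs=z cand={2,4} pick 2 [2->2 ok]
  25: obs=y cand={0,1} pick 1 [2->1 ok]
  26: obs=y cand={0,1} pick 1 [1->1 ok]
  27: obs=y cand={0,1} pick 0 [1->0 ok]
  28: obs=w cand={3} pick 3 [0->3 ok]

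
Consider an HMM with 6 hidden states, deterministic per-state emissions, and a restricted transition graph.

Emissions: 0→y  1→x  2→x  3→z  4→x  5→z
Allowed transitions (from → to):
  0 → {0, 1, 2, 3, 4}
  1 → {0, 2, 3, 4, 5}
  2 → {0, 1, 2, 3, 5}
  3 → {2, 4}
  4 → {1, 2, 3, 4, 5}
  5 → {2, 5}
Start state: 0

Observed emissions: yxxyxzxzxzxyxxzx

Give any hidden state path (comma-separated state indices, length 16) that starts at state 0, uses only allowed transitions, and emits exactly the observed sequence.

0,2,2,0,2,3,2,3,2,5,2,0,1,4,3,4

  pos 0: y in {0}, choose 0; start
  pos 1: x in {1,2,4}, choose 2; 0->2 ok
  pos 2: x in {1,2,4}, choose 2; 2->2 ok
  pos 3: y in {0}, choose 0; 2->0 ok
  pos 4: x in {1,2,4}, choose 2; 0->2 ok
  pos 5: z in {3,5}, choose 3; 2->3 ok
  pos 6: x in {1,2,4}, choose 2; 3->2 ok
  pos 7: z in {3,5}, choose 3; 2->3 ok
  pos 8: x in {1,2,4}, choose 2; 3->2 ok
  pos 9: z in {3,5}, choose 5; 2->5 ok
  pos 10: x in {1,2,4}, choose 2; 5->2 ok
  pos 11: y in {0}, choose 0; 2->0 ok
  pos 12: x in {1,2,4}, choose 1; 0->1 ok
  pos 13: x in {1,2,4}, choose 4; 1->4 ok
  pos 14: z in {3,5}, choose 3; 4->3 ok
  pos 15: x in {1,2,4}, choose 4; 3->4 ok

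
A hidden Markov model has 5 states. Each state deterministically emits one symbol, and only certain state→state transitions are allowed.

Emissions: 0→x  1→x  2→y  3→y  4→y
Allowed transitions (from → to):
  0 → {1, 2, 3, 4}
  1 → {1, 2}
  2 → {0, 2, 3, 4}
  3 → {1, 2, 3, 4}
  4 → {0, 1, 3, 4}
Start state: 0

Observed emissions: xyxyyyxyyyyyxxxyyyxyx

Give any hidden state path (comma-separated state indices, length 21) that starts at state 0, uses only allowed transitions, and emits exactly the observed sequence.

  [0] x  {0,1}  => 0  start
  [1] y  {2,3,4}  => 4  0->4 ok
  [2] x  {0,1}  => 1  4->1 ok
  [3] y  {2,3,4}  => 2  1->2 ok
  [4] y  {2,3,4}  => 2  2->2 ok
  [5] y  {2,3,4}  => 4  2->4 ok
  [6] x  {0,1}  => 0  4->0 ok
  [7] y  {2,3,4}  => 2  0->2 ok
  [8] y  {2,3,4}  => 3  2->3 ok
  [9] y  {2,3,4}  => 4  3->4 ok
  [10] y  {2,3,4}  => 3  4->3 ok
  [11] y  {2,3,4}  => 4  3->4 ok
  [12] x  {0,1}  => 1  4->1 ok
  [13] x  {0,1}  => 1  1->1 ok
  [14] x  {0,1}  => 1  1->1 ok
  [15] y  {2,3,4}  => 2  1->2 ok
  [16] y  {2,3,4}  => 4  2->4 ok
  [17] y  {2,3,4}  => 4  4->4 ok
  [18] x  {0,1}  => 1  4->1 ok
  [19] y  {2,3,4}  => 2  1->2 ok
  [20] x  {0,1}  => 0  2->0 ok

0,4,1,2,2,4,0,2,3,4,3,4,1,1,1,2,4,4,1,2,0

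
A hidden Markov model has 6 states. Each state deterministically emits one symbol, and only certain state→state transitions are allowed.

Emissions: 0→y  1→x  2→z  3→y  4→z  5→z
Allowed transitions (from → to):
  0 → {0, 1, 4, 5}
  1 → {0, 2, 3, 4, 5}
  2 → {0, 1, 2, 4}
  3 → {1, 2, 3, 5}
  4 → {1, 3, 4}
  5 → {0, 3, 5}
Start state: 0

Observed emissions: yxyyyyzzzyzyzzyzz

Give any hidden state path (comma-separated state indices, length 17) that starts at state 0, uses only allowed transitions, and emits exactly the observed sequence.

0,1,0,0,0,0,5,5,5,3,5,3,5,5,0,4,4

  t0 'y' -> {0,3}, take 0 (start)
  t1 'x' -> {1}, take 1 (0->1 ok)
  t2 'y' -> {0,3}, take 0 (1->0 ok)
  t3 'y' -> {0,3}, take 0 (0->0 ok)
  t4 'y' -> {0,3}, take 0 (0->0 ok)
  t5 'y' -> {0,3}, take 0 (0->0 ok)
  t6 'z' -> {2,4,5}, take 5 (0->5 ok)
  t7 'z' -> {2,4,5}, take 5 (5->5 ok)
  t8 'z' -> {2,4,5}, take 5 (5->5 ok)
  t9 'y' -> {0,3}, take 3 (5->3 ok)
  t10 'z' -> {2,4,5}, take 5 (3->5 ok)
  t11 'y' -> {0,3}, take 3 (5->3 ok)
  t12 'z' -> {2,4,5}, take 5 (3->5 ok)
  t13 'z' -> {2,4,5}, take 5 (5->5 ok)
  t14 'y' -> {0,3}, take 0 (5->0 ok)
  t15 'z' -> {2,4,5}, take 4 (0->4 ok)
  t16 'z' -> {2,4,5}, take 4 (4->4 ok)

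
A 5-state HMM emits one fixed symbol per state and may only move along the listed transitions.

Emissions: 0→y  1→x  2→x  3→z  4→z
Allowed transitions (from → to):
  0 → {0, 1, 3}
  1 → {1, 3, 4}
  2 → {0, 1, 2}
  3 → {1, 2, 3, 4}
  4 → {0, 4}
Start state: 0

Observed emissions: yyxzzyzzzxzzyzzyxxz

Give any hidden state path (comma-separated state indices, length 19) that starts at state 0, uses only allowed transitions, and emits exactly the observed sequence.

  pos 0: y in {0}, choose 0; start
  pos 1: y in {0}, choose 0; 0->0 ok
  pos 2: x in {1,2}, choose 1; 0->1 ok
  pos 3: z in {3,4}, choose 4; 1->4 ok
  pos 4: z in {3,4}, choose 4; 4->4 ok
  pos 5: y in {0}, choose 0; 4->0 ok
  pos 6: z in {3,4}, choose 3; 0->3 ok
  pos 7: z in {3,4}, choose 3; 3->3 ok
  pos 8: z in {3,4}, choose 3; 3->3 ok
  pos 9: x in {1,2}, choose 1; 3->1 ok
  pos 10: z in {3,4}, choose 4; 1->4 ok
  pos 11: z in {3,4}, choose 4; 4->4 ok
  pos 12: y in {0}, choose 0; 4->0 ok
  pos 13: z in {3,4}, choose 3; 0->3 ok
  pos 14: z in {3,4}, choose 4; 3->4 ok
  pos 15: y in {0}, choose 0; 4->0 ok
  pos 16: x in {1,2}, choose 1; 0->1 ok
  pos 17: x in {1,2}, choose 1; 1->1 ok
  pos 18: z in {3,4}, choose 3; 1->3 ok

0,0,1,4,4,0,3,3,3,1,4,4,0,3,4,0,1,1,3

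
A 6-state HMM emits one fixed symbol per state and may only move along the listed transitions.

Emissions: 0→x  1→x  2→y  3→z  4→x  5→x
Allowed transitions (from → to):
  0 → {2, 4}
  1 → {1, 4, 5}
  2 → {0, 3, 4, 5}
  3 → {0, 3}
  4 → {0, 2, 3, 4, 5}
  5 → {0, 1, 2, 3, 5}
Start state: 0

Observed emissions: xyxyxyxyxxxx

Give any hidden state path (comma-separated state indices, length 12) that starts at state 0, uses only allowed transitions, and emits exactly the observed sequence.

  0: obs=x cand={0,1,4,5} pick 0 [start]
  1: obs=y cand={2} pick 2 [0->2 ok]
  2: obs=x cand={0,1,4,5} pick 0 [2->0 ok]
  3: obs=y cand={2} pick 2 [0->2 ok]
  4: obs=x cand={0,1,4,5} pick 0 [2->0 ok]
  5: obs=y cand={2} pick 2 [0->2 ok]
  6: obs=x cand={0,1,4,5} pick 4 [2->4 ok]
  7: obs=y cand={2} pick 2 [4->2 ok]
  8: obs=x cand={0,1,4,5} pick 0 [2->0 ok]
  9: obs=x cand={0,1,4,5} pick 4 [0->4 ok]
  10: obs=x cand={0,1,4,5} pick 5 [4->5 ok]
  11: obs=x cand={0,1,4,5} pick 5 [5->5 ok]

0,2,0,2,0,2,4,2,0,4,5,5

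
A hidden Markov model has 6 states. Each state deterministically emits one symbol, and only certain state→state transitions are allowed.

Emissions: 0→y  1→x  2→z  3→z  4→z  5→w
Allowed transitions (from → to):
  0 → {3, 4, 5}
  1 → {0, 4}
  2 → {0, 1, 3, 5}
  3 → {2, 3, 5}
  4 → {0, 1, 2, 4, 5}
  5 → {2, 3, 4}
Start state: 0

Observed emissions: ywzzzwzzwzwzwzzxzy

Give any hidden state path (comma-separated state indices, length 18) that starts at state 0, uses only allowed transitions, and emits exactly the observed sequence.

0,5,3,3,2,5,3,3,5,2,5,3,5,3,2,1,4,0

  [0] y  {0}  => 0  start
  [1] w  {5}  => 5  0->5 ok
  [2] z  {2,3,4}  => 3  5->3 ok
  [3] z  {2,3,4}  => 3  3->3 ok
  [4] z  {2,3,4}  => 2  3->2 ok
  [5] w  {5}  => 5  2->5 ok
  [6] z  {2,3,4}  => 3  5->3 ok
  [7] z  {2,3,4}  => 3  3->3 ok
  [8] w  {5}  => 5  3->5 ok
  [9] z  {2,3,4}  => 2  5->2 ok
  [10] w  {5}  => 5  2->5 ok
  [11] z  {2,3,4}  => 3  5->3 ok
  [12] w  {5}  => 5  3->5 ok
  [13] z  {2,3,4}  => 3  5->3 ok
  [14] z  {2,3,4}  => 2  3->2 ok
  [15] x  {1}  => 1  2->1 ok
  [16] z  {2,3,4}  => 4  1->4 ok
  [17] y  {0}  => 0  4->0 ok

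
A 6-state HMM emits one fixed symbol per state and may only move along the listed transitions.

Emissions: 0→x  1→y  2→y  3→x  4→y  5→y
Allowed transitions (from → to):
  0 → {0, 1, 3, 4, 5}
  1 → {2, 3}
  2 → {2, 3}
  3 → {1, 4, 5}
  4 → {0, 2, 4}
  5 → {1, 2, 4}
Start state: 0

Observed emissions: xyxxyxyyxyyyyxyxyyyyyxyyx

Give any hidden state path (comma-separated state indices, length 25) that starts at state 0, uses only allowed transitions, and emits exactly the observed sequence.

  t0 'x' -> {0,3}, take 0 (start)
  t1 'y' -> {1,2,4,5}, take 4 (0->4 ok)
  t2 'x' -> {0,3}, take 0 (4->0 ok)
  t3 'x' -> {0,3}, take 3 (0->3 ok)
  t4 'y' -> {1,2,4,5}, take 1 (3->1 ok)
  t5 'x' -> {0,3}, take 3 (1->3 ok)
  t6 'y' -> {1,2,4,5}, take 4 (3->4 ok)
  t7 'y' -> {1,2,4,5}, take 2 (4->2 ok)
  t8 'x' -> {0,3}, take 3 (2->3 ok)
  t9 'y' -> {1,2,4,5}, take 1 (3->1 ok)
  t10 'y' -> {1,2,4,5}, take 2 (1->2 ok)
  t11 'y' -> {1,2,4,5}, take 2 (2->2 ok)
  t12 'y' -> {1,2,4,5}, take 2 (2->2 ok)
  t13 'x' -> {0,3}, take 3 (2->3 ok)
  t14 'y' -> {1,2,4,5}, take 1 (3->1 ok)
  t15 'x' -> {0,3}, take 3 (1->3 ok)
  t16 'y' -> {1,2,4,5}, take 4 (3->4 ok)
  t17 'y' -> {1,2,4,5}, take 4 (4->4 ok)
  t18 'y' -> {1,2,4,5}, take 4 (4->4 ok)
  t19 'y' -> {1,2,4,5}, take 4 (4->4 ok)
  t20 'y' -> {1,2,4,5}, take 2 (4->2 ok)
  t21 'x' -> {0,3}, take 3 (2->3 ok)
  t22 'y' -> {1,2,4,5}, take 5 (3->5 ok)
  t23 'y' -> {1,2,4,5}, take 2 (5->2 ok)
  t24 'x' -> {0,3}, take 3 (2->3 ok)

0,4,0,3,1,3,4,2,3,1,2,2,2,3,1,3,4,4,4,4,2,3,5,2,3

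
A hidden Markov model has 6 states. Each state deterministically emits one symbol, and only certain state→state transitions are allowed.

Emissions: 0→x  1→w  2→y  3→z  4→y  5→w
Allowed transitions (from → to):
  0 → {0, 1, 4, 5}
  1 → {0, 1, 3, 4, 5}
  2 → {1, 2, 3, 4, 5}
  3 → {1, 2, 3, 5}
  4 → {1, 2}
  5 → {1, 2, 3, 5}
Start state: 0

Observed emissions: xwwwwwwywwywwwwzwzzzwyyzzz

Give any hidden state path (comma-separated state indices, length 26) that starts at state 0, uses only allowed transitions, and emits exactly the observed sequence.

0,1,5,5,5,5,5,2,1,5,2,1,1,5,5,3,5,3,3,3,5,2,2,3,3,3

  t0 'x' -> {0}, take 0 (start)
  t1 'w' -> {1,5}, take 1 (0->1 ok)
  t2 'w' -> {1,5}, take 5 (1->5 ok)
  t3 'w' -> {1,5}, take 5 (5->5 ok)
  t4 'w' -> {1,5}, take 5 (5->5 ok)
  t5 'w' -> {1,5}, take 5 (5->5 ok)
  t6 'w' -> {1,5}, take 5 (5->5 ok)
  t7 'y' -> {2,4}, take 2 (5->2 ok)
  t8 'w' -> {1,5}, take 1 (2->1 ok)
  t9 'w' -> {1,5}, take 5 (1->5 ok)
  t10 'y' -> {2,4}, take 2 (5->2 ok)
  t11 'w' -> {1,5}, take 1 (2->1 ok)
  t12 'w' -> {1,5}, take 1 (1->1 ok)
  t13 'w' -> {1,5}, take 5 (1->5 ok)
  t14 'w' -> {1,5}, take 5 (5->5 ok)
  t15 'z' -> {3}, take 3 (5->3 ok)
  t16 'w' -> {1,5}, take 5 (3->5 ok)
  t17 'z' -> {3}, take 3 (5->3 ok)
  t18 'z' -> {3}, take 3 (3->3 ok)
  t19 'z' -> {3}, take 3 (3->3 ok)
  t20 'w' -> {1,5}, take 5 (3->5 ok)
  t21 'y' -> {2,4}, take 2 (5->2 ok)
  t22 'y' -> {2,4}, take 2 (2->2 ok)
  t23 'z' -> {3}, take 3 (2->3 ok)
  t24 'z' -> {3}, take 3 (3->3 ok)
  t25 'z' -> {3}, take 3 (3->3 ok)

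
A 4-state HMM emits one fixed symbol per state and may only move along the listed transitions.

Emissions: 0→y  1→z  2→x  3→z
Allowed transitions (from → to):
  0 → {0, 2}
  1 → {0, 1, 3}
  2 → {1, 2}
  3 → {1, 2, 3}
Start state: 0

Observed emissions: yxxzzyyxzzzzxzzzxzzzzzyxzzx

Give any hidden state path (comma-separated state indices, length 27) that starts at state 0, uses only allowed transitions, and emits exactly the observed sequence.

0,2,2,1,1,0,0,2,1,1,3,3,2,1,1,3,2,1,1,1,3,1,0,2,1,3,2

  [0] y  {0}  => 0  start
  [1] x  {2}  => 2  0->2 ok
  [2] x  {2}  => 2  2->2 ok
  [3] z  {1,3}  => 1  2->1 ok
  [4] z  {1,3}  => 1  1->1 ok
  [5] y  {0}  => 0  1->0 ok
  [6] y  {0}  => 0  0->0 ok
  [7] x  {2}  => 2  0->2 ok
  [8] z  {1,3}  => 1  2->1 ok
  [9] z  {1,3}  => 1  1->1 ok
  [10] z  {1,3}  => 3  1->3 ok
  [11] z  {1,3}  => 3  3->3 ok
  [12] x  {2}  => 2  3->2 ok
  [13] z  {1,3}  => 1  2->1 ok
  [14] z  {1,3}  => 1  1->1 ok
  [15] z  {1,3}  => 3  1->3 ok
  [16] x  {2}  => 2  3->2 ok
  [17] z  {1,3}  => 1  2->1 ok
  [18] z  {1,3}  => 1  1->1 ok
  [19] z  {1,3}  => 1  1->1 ok
  [20] z  {1,3}  => 3  1->3 ok
  [21] z  {1,3}  => 1  3->1 ok
  [22] y  {0}  => 0  1->0 ok
  [23] x  {2}  => 2  0->2 ok
  [24] z  {1,3}  => 1  2->1 ok
  [25] z  {1,3}  => 3  1->3 ok
  [26] x  {2}  => 2  3->2 ok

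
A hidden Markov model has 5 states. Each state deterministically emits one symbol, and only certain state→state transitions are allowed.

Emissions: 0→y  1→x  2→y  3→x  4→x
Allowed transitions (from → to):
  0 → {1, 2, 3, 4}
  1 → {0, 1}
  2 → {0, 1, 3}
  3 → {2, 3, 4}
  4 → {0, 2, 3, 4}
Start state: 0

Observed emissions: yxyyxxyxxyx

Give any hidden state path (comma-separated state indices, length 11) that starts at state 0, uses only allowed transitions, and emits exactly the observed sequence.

  t0 'y' -> {0,2}, take 0 (start)
  t1 'x' -> {1,3,4}, take 3 (0->3 ok)
  t2 'y' -> {0,2}, take 2 (3->2 ok)
  t3 'y' -> {0,2}, take 0 (2->0 ok)
  t4 'x' -> {1,3,4}, take 4 (0->4 ok)
  t5 'x' -> {1,3,4}, take 4 (4->4 ok)
  t6 'y' -> {0,2}, take 0 (4->0 ok)
  t7 'x' -> {1,3,4}, take 1 (0->1 ok)
  t8 'x' -> {1,3,4}, take 1 (1->1 ok)
  t9 'y' -> {0,2}, take 0 (1->0 ok)
  t10 'x' -> {1,3,4}, take 4 (0->4 ok)

0,3,2,0,4,4,0,1,1,0,4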